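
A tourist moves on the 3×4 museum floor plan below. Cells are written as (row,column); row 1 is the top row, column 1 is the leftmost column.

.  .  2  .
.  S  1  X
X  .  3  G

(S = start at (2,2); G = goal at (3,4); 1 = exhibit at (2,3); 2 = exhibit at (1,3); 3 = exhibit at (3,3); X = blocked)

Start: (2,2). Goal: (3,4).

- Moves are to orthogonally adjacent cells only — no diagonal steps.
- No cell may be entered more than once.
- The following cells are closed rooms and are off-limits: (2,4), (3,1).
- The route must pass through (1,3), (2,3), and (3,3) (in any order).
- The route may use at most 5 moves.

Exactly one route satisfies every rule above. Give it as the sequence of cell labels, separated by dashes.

(2,2) - (1,2) - (1,3) - (2,3) - (3,3) - (3,4)

The 5-move cap with required stops at (1,3), (2,3), (3,3) leaves no slack for detours.
Route from (2,2): up to (1,2), right to (1,3), 2× down (reaching (3,3)), right to (3,4) — 5 moves in all.
Check: all required cells visited; 5 ≤ 5 moves.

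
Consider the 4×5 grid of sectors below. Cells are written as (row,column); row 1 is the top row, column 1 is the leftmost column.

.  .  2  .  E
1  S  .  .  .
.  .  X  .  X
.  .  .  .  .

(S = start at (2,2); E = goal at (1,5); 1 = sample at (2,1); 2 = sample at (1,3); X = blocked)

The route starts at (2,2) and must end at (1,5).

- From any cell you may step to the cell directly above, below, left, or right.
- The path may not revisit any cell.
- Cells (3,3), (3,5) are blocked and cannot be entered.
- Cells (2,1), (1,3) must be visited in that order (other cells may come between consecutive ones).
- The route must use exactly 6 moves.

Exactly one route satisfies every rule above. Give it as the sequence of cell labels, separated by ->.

(2,2) -> (2,1) -> (1,1) -> (1,2) -> (1,3) -> (1,4) -> (1,5)

The waypoints must appear in the order (2,1), (1,3), with no cell reused.
Route from (2,2): left 1 to (2,1), up 1 to (1,1), right 4 to (1,5) — 6 moves in all.
Check: order respected (1 at step 1, 2 at step 4); 6 moves as required.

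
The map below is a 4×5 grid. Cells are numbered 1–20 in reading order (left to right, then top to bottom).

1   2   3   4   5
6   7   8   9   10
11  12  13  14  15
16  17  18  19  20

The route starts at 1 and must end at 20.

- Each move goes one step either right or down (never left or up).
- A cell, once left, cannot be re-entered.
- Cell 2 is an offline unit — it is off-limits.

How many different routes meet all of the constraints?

15

A right/down-only route from 1 to 20 makes exactly 3 down-moves and 4 right-moves in some order.
With no other constraints that would be C(7,3) = 35 routes.
Subtract routes through each blocked cell (inclusion–exclusion for overlaps): − through 2: 20 → 15.
That gives 15 routes.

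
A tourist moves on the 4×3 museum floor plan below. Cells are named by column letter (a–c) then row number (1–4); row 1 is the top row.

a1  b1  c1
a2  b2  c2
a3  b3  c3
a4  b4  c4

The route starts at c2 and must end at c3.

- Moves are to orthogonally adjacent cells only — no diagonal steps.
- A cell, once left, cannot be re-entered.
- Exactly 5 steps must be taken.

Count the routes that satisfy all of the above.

3

Need simple routes of exactly 5 moves from c2 to c3 (Manhattan distance 1, so 2 moves are spent on a detour and 2 undoing it).
Enumerating: c2 c1 b1 b2 b3 c3 | c2 b2 b3 b4 c4 c3 | c2 b2 a2 a3 b3 c3.
That gives 3 routes.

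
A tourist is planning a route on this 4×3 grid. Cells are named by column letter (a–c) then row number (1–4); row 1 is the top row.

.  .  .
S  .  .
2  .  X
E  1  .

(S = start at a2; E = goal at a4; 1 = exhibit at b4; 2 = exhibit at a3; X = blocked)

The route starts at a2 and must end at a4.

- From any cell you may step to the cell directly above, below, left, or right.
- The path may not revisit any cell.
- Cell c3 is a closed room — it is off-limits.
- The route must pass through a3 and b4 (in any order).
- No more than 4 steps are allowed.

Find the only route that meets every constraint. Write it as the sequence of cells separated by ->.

The 4-move cap with required stops at a3, b4 leaves no slack for detours.
Route from a2: down 1 to a3, right 1 to b3, down 1 to b4, left 1 to a4 — 4 moves in all.
Check: all required cells visited; 4 ≤ 4 moves.

a2 -> a3 -> b3 -> b4 -> a4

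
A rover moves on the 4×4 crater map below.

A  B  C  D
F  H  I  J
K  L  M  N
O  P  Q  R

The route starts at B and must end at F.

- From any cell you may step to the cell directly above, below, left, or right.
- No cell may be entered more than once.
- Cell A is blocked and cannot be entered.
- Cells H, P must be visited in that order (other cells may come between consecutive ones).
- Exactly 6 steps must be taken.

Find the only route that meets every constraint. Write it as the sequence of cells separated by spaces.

The waypoints must appear in the order H, P, with no cell reused.
Route from B: 3× down (reaching P), left to O, 2× up (reaching F) — 6 moves in all.
Check: order respected (H at step 1, P at step 3); 6 moves as required.

B H L P O K F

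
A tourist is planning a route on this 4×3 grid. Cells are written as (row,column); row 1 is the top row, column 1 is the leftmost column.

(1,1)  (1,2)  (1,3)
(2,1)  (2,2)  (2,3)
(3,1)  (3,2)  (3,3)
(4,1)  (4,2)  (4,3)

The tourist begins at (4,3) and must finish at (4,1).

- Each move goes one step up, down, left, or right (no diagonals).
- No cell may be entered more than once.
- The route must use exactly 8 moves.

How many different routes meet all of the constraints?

Need simple routes of exactly 8 moves from (4,3) to (4,1) (Manhattan distance 2, so 3 moves are spent on a detour and 3 undoing it).
Branch systematically from the start, pruning whenever the remaining move budget drops below the Manhattan distance to (4,1) or differs from it in parity. Grouping the completions by first move — via (3,3): 7; via (4,2): 2 — and summing: 7 + 2 = 9.
That gives 9 routes.

9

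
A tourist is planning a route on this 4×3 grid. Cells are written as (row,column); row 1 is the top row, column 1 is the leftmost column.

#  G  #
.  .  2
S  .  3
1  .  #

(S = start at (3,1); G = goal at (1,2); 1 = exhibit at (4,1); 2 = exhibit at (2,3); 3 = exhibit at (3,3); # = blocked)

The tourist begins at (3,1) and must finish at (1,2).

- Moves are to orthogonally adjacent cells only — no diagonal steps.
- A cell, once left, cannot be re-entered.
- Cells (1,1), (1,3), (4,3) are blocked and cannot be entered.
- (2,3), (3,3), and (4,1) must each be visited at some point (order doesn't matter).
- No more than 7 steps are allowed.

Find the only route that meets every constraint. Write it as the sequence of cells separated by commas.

Any route must reach (2,3), (3,3), and (4,1) and still end at (1,2) within 7 moves, so the order of the required stops is forced.
Route from (3,1): down 1 to (4,1), right 1 to (4,2), up 1 to (3,2), right 1 to (3,3), up 1 to (2,3), left 1 to (2,2), up 1 to (1,2) — 7 moves in all.
Check: all required cells visited; 7 ≤ 7 moves.

(3,1), (4,1), (4,2), (3,2), (3,3), (2,3), (2,2), (1,2)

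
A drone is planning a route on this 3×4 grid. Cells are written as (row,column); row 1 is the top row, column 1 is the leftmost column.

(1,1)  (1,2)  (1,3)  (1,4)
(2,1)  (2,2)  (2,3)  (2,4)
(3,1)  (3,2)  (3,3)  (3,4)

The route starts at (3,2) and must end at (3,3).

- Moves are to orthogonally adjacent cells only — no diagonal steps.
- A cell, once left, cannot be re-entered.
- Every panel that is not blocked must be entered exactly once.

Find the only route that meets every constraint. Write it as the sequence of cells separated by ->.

Need to visit all 12 open cells exactly once, starting at (3,2) and ending at (3,3).
Cell (3,1) has only two open neighbours ((2,1) and (3,2)), so the path must pass straight through it: one of those is the cell it's entered from and the other is where it exits.
Route from (3,2): left to (3,1), 2× up (reaching (1,1)), right to (1,2), down to (2,2), right to (2,3), up to (1,3), right to (1,4), 2× down (reaching (3,4)), left to (3,3) — 11 moves in all.
Check: all 12 open cells covered.

(3,2) -> (3,1) -> (2,1) -> (1,1) -> (1,2) -> (2,2) -> (2,3) -> (1,3) -> (1,4) -> (2,4) -> (3,4) -> (3,3)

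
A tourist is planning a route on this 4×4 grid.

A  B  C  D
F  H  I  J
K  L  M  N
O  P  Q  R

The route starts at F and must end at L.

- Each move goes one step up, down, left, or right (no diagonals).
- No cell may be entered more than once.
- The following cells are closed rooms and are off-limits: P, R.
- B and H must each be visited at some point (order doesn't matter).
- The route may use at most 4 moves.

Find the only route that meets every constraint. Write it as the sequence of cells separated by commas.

The budget equals the shortest possible length, so every move has to be on a shortest route through the required cells.
Route from F: up to A, right to B, 2× down (reaching L) — 4 moves in all.
Check: all required cells visited; 4 ≤ 4 moves.

F, A, B, H, L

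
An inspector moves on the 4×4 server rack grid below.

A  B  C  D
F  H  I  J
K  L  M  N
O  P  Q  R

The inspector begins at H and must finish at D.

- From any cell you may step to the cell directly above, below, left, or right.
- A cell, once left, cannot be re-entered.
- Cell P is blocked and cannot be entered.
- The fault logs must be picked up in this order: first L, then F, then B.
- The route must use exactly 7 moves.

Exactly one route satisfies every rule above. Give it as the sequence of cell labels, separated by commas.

H, L, K, F, A, B, C, D

The waypoints must appear in the order L, F, B, with no cell reused.
Route from H: down 1 to L, left 1 to K, up 2 to A, right 3 to D — 7 moves in all.
Check: order respected (L at step 1, F at step 3, B at step 5); 7 moves as required.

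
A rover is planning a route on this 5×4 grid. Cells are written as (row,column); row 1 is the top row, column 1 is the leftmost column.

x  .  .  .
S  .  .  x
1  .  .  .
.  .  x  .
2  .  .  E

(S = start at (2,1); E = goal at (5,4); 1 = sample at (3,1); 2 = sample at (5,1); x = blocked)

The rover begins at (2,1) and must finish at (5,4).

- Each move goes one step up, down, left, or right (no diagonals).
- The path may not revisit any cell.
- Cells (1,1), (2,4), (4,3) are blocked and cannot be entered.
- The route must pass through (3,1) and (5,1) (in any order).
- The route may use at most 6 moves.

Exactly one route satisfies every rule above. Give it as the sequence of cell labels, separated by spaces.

Any route must reach (3,1) and (5,1) and still end at (5,4) within 6 moves, so the order of the required stops is forced.
Route from (2,1): 3× down (reaching (5,1)), 3× right (reaching (5,4)) — 6 moves in all.
Check: all required cells visited; 6 ≤ 6 moves.

(2,1) (3,1) (4,1) (5,1) (5,2) (5,3) (5,4)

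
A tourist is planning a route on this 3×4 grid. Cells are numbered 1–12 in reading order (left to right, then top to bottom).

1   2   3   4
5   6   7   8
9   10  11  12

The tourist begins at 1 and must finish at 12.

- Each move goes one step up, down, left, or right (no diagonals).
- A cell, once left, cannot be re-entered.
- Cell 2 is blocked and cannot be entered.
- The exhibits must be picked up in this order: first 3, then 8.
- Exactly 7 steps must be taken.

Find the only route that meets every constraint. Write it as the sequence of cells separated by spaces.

The waypoints must appear in the order 3, 8, with no cell reused.
Route from 1: down to 5, 2× right (reaching 7), up to 3, right to 4, 2× down (reaching 12) — 7 moves in all.
Check: order respected (3 at step 4, 8 at step 6); 7 moves as required.

1 5 6 7 3 4 8 12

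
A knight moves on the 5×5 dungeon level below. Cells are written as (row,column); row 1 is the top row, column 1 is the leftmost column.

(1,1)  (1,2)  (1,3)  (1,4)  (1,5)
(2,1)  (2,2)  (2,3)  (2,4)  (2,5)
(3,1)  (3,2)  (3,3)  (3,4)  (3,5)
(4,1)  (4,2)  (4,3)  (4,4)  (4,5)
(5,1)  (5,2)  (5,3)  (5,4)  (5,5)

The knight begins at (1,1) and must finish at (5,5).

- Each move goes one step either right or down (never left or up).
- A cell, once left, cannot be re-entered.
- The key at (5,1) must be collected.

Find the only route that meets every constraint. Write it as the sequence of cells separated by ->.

(1,1) -> (2,1) -> (3,1) -> (4,1) -> (5,1) -> (5,2) -> (5,3) -> (5,4) -> (5,5)

Moves only go right or down, so the column and row indices never decrease.
Route from (1,1): down 4 to (5,1), right 4 to (5,5) — 8 moves in all.
Check: all required cells visited.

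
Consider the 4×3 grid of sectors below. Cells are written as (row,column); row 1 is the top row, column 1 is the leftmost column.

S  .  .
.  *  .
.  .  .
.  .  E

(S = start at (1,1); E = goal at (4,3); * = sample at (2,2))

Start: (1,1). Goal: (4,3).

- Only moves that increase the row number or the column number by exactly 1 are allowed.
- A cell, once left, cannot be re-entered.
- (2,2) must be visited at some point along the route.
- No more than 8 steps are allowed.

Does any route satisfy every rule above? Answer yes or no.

yes

One route that works: (1,1) → (2,1) → (2,2) → (3,2) → (4,2) → (4,3).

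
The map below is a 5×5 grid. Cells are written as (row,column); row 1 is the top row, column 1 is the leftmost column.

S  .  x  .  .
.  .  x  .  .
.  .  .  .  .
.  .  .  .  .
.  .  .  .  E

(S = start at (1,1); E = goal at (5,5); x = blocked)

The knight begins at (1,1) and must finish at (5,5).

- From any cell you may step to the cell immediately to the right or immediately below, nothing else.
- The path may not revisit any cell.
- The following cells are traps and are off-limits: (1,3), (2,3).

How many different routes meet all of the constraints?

A right/down-only route from (1,1) to (5,5) makes exactly 4 down-moves and 4 right-moves in some order.
With no other constraints that would be C(8,4) = 70 routes.
Subtract routes through each blocked cell (inclusion–exclusion for overlaps): − through (1,3): 15 − through (2,3): 30 + through (1,3)&(2,3): 10 → 35.
That gives 35 routes.

35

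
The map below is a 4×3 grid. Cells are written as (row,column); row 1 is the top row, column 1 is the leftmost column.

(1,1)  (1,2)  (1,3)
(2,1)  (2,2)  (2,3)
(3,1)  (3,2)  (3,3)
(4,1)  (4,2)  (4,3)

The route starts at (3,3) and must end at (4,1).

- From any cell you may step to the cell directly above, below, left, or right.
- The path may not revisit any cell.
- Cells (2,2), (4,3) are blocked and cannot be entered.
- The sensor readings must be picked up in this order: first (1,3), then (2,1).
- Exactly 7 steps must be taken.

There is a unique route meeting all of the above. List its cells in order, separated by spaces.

(3,3) (2,3) (1,3) (1,2) (1,1) (2,1) (3,1) (4,1)

The waypoints must appear in the order (1,3), (2,1), with no cell reused.
Route from (3,3): 2× up (reaching (1,3)), 2× left (reaching (1,1)), 3× down (reaching (4,1)) — 7 moves in all.
Check: order respected ((1,3) at step 2, (2,1) at step 5); 7 moves as required.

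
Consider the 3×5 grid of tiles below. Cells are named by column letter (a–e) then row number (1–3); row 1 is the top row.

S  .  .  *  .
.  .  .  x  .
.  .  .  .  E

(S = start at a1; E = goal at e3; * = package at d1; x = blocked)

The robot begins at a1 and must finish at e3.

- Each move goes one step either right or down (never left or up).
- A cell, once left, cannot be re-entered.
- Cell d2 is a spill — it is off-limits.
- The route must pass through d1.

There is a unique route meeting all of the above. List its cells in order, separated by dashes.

Moves only go right or down, so the column and row indices never decrease.
Route from a1: 4× right (reaching e1), 2× down (reaching e3) — 6 moves in all.
Check: all required cells visited.

a1 - b1 - c1 - d1 - e1 - e2 - e3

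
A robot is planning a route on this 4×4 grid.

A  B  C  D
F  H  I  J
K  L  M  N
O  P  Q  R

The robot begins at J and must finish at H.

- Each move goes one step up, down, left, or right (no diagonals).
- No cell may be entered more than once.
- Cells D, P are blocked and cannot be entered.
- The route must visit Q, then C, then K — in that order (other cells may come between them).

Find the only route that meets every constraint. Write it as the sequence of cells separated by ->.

J -> N -> R -> Q -> M -> I -> C -> B -> A -> F -> K -> L -> H

The waypoints must appear in the order Q, C, K, with no cell reused.
Route from J: 2× down (reaching R), left to Q, 3× up (reaching C), 2× left (reaching A), 2× down (reaching K), right to L, up to H — 12 moves in all.
Check: order respected (Q at step 3, C at step 6, K at step 10).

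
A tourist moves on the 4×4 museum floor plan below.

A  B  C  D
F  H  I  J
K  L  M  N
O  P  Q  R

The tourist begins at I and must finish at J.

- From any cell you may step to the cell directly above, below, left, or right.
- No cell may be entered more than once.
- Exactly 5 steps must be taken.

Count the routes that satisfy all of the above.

Need simple routes of exactly 5 moves from I to J (Manhattan distance 1, so 2 moves are spent on a detour and 2 undoing it).
Enumerating: I M Q R N J | I H B C D J | I H L M N J.
That gives 3 routes.

3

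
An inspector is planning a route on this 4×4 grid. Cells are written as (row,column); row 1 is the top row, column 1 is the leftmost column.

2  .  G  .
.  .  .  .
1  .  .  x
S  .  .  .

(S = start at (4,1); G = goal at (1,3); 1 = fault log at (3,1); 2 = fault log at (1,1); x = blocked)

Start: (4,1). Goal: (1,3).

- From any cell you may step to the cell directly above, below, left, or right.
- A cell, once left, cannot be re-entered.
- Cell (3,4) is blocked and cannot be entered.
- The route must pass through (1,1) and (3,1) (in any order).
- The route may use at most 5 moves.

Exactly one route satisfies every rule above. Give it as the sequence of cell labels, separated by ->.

The 5-move cap with required stops at (1,1), (3,1) leaves no slack for detours.
Route from (4,1): 3× up (reaching (1,1)), 2× right (reaching (1,3)) — 5 moves in all.
Check: all required cells visited; 5 ≤ 5 moves.

(4,1) -> (3,1) -> (2,1) -> (1,1) -> (1,2) -> (1,3)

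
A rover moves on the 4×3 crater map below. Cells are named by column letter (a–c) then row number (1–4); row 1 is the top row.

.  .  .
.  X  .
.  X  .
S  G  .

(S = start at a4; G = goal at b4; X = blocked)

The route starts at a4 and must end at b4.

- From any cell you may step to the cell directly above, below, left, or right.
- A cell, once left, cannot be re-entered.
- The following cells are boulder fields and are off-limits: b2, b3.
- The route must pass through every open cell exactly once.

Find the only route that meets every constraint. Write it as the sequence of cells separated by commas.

a4, a3, a2, a1, b1, c1, c2, c3, c4, b4

Need to visit all 10 open cells exactly once, starting at a4 and ending at b4.
Cell a1 has only two open neighbours (a2 and b1), so the path must pass straight through it: one of those is the cell it's entered from and the other is where it exits.
Route from a4: up 3 to a1, right 2 to c1, down 3 to c4, left 1 to b4 — 9 moves in all.
Check: all 10 open cells covered.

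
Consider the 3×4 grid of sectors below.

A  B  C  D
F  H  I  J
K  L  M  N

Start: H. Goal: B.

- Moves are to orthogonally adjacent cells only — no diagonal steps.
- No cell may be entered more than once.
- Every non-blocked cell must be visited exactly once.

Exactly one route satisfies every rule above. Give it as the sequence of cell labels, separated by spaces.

Need to visit all 12 open cells exactly once, starting at H and ending at B.
Route from H: right 1 to I, up 1 to C, right 1 to D, down 2 to N, left 3 to K, up 2 to A, right 1 to B — 11 moves in all.
Check: all 12 open cells covered.

H I C D J N M L K F A B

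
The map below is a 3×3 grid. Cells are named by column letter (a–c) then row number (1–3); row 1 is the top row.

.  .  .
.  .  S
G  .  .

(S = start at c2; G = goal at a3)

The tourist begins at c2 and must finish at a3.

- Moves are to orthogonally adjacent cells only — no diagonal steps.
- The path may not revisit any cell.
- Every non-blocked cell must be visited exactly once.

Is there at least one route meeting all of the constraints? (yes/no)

no

Colour the cells like a checkerboard: each orthogonal step flips colour, so a Hamiltonian route alternates colours. Here there are 5 cells of one colour and 4 of the other, with start on the opposite colour to the goal — the counts and endpoints can't be arranged into an alternating sequence of length 9, so no Hamiltonian route exists.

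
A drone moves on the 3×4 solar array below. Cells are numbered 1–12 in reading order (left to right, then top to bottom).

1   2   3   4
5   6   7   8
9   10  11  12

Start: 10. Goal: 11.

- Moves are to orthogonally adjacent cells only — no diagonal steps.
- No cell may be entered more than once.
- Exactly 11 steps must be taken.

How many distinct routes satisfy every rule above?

Need simple routes of exactly 11 moves from 10 to 11 (Manhattan distance 1, so 5 moves are spent on a detour and 5 undoing it).
Enumerating: 10 9 5 1 2 6 7 3 4 8 12 11.
That gives 1 route.

1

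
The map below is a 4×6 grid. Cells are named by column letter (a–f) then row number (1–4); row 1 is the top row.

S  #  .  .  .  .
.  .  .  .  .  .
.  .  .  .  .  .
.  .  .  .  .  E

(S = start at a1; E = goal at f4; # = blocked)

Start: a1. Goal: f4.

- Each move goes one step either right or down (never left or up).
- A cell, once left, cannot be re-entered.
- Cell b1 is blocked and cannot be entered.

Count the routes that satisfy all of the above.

21

A right/down-only route from a1 to f4 makes exactly 3 down-moves and 5 right-moves in some order.
With no other constraints that would be C(8,3) = 56 routes.
Subtract routes through each blocked cell (inclusion–exclusion for overlaps): − through b1: 35 → 21.
That gives 21 routes.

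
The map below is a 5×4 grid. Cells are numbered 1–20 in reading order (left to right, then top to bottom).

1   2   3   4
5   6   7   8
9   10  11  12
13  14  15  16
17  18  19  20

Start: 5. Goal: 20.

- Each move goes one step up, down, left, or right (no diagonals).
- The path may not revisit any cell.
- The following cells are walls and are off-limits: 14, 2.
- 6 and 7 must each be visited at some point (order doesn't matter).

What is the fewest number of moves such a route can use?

6

Any route passes through 6 and 7 in some order between 5 and 20. Summing Manhattan distances along each leg and taking the cheapest ordering (5 → 6 → 7 → 20) gives a lower bound of 1 + 1 + 4 = 6 moves.
A route of 6 moves achieves this: 5 → 6 → 7 → 11 → 15 → 19 → 20.
Since 6 matches the lower bound, it is optimal.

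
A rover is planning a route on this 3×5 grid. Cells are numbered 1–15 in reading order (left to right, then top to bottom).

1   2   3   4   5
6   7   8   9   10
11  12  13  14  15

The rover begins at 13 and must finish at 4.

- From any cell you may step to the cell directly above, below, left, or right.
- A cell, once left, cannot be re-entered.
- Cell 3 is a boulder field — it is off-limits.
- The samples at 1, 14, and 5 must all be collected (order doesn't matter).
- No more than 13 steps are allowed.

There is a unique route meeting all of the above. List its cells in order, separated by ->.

13 -> 12 -> 11 -> 6 -> 1 -> 2 -> 7 -> 8 -> 9 -> 14 -> 15 -> 10 -> 5 -> 4

The budget equals the shortest possible length, so every move has to be on a shortest route through the required cells.
Route from 13: 2× left (reaching 11), 2× up (reaching 1), right to 2, down to 7, 2× right (reaching 9), down to 14, right to 15, 2× up (reaching 5), left to 4 — 13 moves in all.
Check: all required cells visited; 13 ≤ 13 moves.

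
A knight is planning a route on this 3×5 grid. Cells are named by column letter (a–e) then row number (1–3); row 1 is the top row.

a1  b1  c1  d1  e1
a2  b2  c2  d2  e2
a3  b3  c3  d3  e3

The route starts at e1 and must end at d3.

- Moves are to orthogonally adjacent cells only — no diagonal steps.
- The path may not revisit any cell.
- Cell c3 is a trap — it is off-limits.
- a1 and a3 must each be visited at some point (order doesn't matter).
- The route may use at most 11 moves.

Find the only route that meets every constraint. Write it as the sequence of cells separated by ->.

e1 -> d1 -> c1 -> b1 -> a1 -> a2 -> a3 -> b3 -> b2 -> c2 -> d2 -> d3

The budget equals the shortest possible length, so every move has to be on a shortest route through the required cells.
Route from e1: 4× left (reaching a1), 2× down (reaching a3), right to b3, up to b2, 2× right (reaching d2), down to d3 — 11 moves in all.
Check: all required cells visited; 11 ≤ 11 moves.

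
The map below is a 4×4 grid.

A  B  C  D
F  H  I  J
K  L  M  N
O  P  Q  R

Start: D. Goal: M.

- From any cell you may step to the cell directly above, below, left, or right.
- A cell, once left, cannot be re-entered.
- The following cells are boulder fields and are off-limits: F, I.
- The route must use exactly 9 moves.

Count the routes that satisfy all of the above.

Need simple routes of exactly 9 moves from D to M (Manhattan distance 3, so 3 moves are spent on a detour and 3 undoing it).
Enumerating: D J N R Q P O K L M | D C B H L P Q R N M | D C B H L K O P Q M.
That gives 3 routes.

3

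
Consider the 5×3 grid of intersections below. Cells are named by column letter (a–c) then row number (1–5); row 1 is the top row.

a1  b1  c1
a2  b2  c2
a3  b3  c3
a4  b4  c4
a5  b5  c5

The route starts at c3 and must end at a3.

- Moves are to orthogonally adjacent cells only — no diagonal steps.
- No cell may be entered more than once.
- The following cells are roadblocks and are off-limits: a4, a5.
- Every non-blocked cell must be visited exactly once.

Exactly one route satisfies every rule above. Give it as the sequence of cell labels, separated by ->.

Need to visit all 13 open cells exactly once, starting at c3 and ending at a3.
Route from c3: 2× down (reaching c5), left to b5, 3× up (reaching b2), right to c2, up to c1, 2× left (reaching a1), 2× down (reaching a3) — 12 moves in all.
Check: all 13 open cells covered.

c3 -> c4 -> c5 -> b5 -> b4 -> b3 -> b2 -> c2 -> c1 -> b1 -> a1 -> a2 -> a3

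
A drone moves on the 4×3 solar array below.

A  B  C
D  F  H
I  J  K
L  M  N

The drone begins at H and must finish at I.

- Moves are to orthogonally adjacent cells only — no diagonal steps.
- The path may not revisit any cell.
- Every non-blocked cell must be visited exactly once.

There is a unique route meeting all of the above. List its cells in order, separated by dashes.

H - C - B - A - D - F - J - K - N - M - L - I

Need to visit all 12 open cells exactly once, starting at H and ending at I.
Cell C has only two open neighbours (H and B), so the path must pass straight through it: one of those is the cell it's entered from and the other is where it exits.
Route from H: up to C, 2× left (reaching A), down to D, right to F, down to J, right to K, down to N, 2× left (reaching L), up to I — 11 moves in all.
Check: all 12 open cells covered.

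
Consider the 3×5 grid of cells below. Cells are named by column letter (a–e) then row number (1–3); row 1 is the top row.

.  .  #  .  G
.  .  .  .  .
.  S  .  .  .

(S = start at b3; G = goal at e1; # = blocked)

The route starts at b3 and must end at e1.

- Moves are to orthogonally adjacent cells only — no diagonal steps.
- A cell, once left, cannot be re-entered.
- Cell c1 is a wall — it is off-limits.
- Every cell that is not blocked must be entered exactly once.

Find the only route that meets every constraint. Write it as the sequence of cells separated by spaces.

Need to visit all 14 open cells exactly once, starting at b3 and ending at e1.
Cell a1 has only two open neighbours (a2 and b1), so the path must pass straight through it: one of those is the cell it's entered from and the other is where it exits.
Route from b3: left 1 to a3, up 2 to a1, right 1 to b1, down 1 to b2, right 1 to c2, down 1 to c3, right 2 to e3, up 1 to e2, left 1 to d2, up 1 to d1, right 1 to e1 — 13 moves in all.
Check: all 14 open cells covered.

b3 a3 a2 a1 b1 b2 c2 c3 d3 e3 e2 d2 d1 e1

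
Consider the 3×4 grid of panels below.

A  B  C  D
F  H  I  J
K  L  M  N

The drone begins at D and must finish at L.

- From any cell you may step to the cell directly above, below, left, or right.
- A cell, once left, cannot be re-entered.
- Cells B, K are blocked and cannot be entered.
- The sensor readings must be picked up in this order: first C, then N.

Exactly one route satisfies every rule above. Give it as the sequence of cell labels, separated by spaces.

D C I J N M L

The waypoints must appear in the order C, N, with no cell reused.
Route from D: left 1 to C, down 1 to I, right 1 to J, down 1 to N, left 2 to L — 6 moves in all.
Check: order respected (C at step 1, N at step 4).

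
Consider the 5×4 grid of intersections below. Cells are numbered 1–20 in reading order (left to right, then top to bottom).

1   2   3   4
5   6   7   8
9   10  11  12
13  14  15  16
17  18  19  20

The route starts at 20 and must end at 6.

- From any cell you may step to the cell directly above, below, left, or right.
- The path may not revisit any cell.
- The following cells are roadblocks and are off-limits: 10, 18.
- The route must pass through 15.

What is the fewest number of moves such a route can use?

Any route passes through 15 somewhere between 20 and 6. Summing Manhattan distances along the two legs (20 → 15 → 6) gives a lower bound of 2 + 3 = 5 moves.
A route of 5 moves achieves this: 20 → 16 → 15 → 11 → 7 → 6.
Since 5 matches the lower bound, it is optimal.

5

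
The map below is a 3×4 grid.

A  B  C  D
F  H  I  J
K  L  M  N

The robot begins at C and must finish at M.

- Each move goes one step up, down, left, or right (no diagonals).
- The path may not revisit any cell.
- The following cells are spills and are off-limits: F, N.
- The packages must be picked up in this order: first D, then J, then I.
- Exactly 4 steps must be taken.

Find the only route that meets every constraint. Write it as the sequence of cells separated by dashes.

C - D - J - I - M

The waypoints must appear in the order D, J, I, with no cell reused.
Route from C: right to D, down to J, left to I, down to M — 4 moves in all.
Check: order respected (D at step 1, J at step 2, I at step 3); 4 moves as required.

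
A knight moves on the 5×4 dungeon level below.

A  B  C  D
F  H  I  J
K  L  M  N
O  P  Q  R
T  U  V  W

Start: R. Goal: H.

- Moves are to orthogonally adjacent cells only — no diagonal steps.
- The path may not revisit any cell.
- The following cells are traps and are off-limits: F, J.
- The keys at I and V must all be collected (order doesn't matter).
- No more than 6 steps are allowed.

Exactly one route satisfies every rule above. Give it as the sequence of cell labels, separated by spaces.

R W V Q M I H

Any route must reach I and V and still end at H within 6 moves, so the order of the required stops is forced.
Route from R: down 1 to W, left 1 to V, up 3 to I, left 1 to H — 6 moves in all.
Check: all required cells visited; 6 ≤ 6 moves.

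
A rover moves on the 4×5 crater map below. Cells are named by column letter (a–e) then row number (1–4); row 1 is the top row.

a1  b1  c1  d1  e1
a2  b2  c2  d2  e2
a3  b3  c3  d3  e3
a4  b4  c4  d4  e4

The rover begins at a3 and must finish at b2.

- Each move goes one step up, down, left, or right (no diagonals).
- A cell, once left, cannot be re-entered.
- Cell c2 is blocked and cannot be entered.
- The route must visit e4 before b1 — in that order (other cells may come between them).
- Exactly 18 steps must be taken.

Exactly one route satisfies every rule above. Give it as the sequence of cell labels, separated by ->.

The waypoints must appear in the order e4, b1, with no cell reused.
Route from a3: down 1 to a4, right 1 to b4, up 1 to b3, right 1 to c3, down 1 to c4, right 2 to e4, up 1 to e3, left 1 to d3, up 1 to d2, right 1 to e2, up 1 to e1, left 4 to a1, down 1 to a2, right 1 to b2 — 18 moves in all.
Check: order respected (e4 at step 7, b1 at step 15); 18 moves as required.

a3 -> a4 -> b4 -> b3 -> c3 -> c4 -> d4 -> e4 -> e3 -> d3 -> d2 -> e2 -> e1 -> d1 -> c1 -> b1 -> a1 -> a2 -> b2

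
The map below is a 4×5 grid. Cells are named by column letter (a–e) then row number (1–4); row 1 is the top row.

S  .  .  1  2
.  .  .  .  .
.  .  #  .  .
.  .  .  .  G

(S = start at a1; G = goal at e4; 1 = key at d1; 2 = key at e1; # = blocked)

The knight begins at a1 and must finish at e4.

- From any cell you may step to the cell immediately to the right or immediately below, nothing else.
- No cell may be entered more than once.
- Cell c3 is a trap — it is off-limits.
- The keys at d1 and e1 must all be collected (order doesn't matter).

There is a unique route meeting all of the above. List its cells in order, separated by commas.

Moves only go right or down, so the column and row indices never decrease.
Route from a1: 4× right (reaching e1), 3× down (reaching e4) — 7 moves in all.
Check: all required cells visited.

a1, b1, c1, d1, e1, e2, e3, e4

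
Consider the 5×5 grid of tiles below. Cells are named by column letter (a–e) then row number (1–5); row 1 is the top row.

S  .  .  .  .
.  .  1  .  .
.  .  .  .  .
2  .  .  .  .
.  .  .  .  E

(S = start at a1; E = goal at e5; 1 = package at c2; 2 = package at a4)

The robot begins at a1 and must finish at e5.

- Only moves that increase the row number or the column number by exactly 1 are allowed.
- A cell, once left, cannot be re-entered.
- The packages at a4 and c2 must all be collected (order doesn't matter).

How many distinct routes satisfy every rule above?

A right/down-only route from a1 to e5 makes exactly 4 down-moves and 4 right-moves in some order.
With no other constraints that would be C(8,4) = 70 routes.
a4 is below but to the left of c2: going c2 → a4 would need a leftward move and a4 → c2 an upward move, so no right/down-only route can visit both required cells.
No route satisfies every constraint, so the count is 0.

0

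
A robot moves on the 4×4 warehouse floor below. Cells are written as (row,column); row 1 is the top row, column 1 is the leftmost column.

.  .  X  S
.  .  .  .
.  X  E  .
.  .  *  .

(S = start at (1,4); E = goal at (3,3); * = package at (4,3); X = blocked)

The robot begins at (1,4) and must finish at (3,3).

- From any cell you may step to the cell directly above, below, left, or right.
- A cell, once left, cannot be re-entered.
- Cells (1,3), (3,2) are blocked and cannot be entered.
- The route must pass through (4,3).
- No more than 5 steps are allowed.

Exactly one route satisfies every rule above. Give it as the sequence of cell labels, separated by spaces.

The budget equals the shortest possible length, so every move has to be on a shortest route through the required cells.
Route from (1,4): down 3 to (4,4), left 1 to (4,3), up 1 to (3,3) — 5 moves in all.
Check: all required cells visited; 5 ≤ 5 moves.

(1,4) (2,4) (3,4) (4,4) (4,3) (3,3)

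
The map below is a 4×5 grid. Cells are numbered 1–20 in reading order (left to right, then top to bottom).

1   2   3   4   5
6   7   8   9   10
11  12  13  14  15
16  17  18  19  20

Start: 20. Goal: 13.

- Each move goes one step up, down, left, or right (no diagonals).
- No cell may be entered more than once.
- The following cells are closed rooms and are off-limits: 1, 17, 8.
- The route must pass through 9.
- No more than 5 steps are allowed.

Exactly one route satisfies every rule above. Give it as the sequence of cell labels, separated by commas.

The 5-move cap with required stops at 9 leaves no slack for detours.
Route from 20: 2× up (reaching 10), left to 9, down to 14, left to 13 — 5 moves in all.
Check: all required cells visited; 5 ≤ 5 moves.

20, 15, 10, 9, 14, 13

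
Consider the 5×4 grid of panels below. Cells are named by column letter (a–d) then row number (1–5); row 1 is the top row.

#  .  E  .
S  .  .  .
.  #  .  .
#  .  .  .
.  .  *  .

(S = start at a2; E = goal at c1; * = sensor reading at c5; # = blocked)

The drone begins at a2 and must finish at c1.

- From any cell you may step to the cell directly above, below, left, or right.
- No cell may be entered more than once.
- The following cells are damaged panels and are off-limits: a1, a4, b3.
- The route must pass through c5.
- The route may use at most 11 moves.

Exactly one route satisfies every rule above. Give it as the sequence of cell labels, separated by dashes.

a2 - b2 - c2 - c3 - c4 - c5 - d5 - d4 - d3 - d2 - d1 - c1

The budget equals the shortest possible length, so every move has to be on a shortest route through the required cells.
Route from a2: right 2 to c2, down 3 to c5, right 1 to d5, up 4 to d1, left 1 to c1 — 11 moves in all.
Check: all required cells visited; 11 ≤ 11 moves.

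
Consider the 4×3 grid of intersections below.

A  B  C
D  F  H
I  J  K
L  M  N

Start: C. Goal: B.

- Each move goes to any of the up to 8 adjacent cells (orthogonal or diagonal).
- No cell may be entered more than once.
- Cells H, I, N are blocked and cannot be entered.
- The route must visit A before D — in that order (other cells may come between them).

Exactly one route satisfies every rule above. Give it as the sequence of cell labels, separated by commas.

C, F, A, D, B

The waypoints must appear in the order A, D, with no cell reused.
Route from C: down-left to F, up-left to A, down to D, up-right to B — 4 moves in all.
Check: order respected (A at step 2, D at step 3).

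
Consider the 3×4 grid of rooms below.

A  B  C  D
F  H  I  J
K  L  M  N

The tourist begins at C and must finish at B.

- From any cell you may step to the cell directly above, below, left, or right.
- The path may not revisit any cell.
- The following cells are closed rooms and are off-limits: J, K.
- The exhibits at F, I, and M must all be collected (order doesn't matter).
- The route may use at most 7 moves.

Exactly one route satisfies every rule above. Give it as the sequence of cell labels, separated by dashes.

C - I - M - L - H - F - A - B

The budget equals the shortest possible length, so every move has to be on a shortest route through the required cells.
Route from C: down 2 to M, left 1 to L, up 1 to H, left 1 to F, up 1 to A, right 1 to B — 7 moves in all.
Check: all required cells visited; 7 ≤ 7 moves.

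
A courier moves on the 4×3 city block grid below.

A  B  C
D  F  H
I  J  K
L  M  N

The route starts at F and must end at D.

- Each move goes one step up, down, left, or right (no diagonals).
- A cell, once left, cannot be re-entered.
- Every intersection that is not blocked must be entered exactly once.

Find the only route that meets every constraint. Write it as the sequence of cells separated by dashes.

F - J - I - L - M - N - K - H - C - B - A - D

Need to visit all 12 open cells exactly once, starting at F and ending at D.
Route from F: down 1 to J, left 1 to I, down 1 to L, right 2 to N, up 3 to C, left 2 to A, down 1 to D — 11 moves in all.
Check: all 12 open cells covered.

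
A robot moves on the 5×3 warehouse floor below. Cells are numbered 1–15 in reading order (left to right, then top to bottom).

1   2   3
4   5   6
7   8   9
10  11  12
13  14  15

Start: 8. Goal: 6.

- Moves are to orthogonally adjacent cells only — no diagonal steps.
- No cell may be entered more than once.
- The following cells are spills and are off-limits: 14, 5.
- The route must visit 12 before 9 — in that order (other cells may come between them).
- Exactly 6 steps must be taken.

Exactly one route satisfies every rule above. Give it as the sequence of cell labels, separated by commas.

The waypoints must appear in the order 12, 9, with no cell reused.
Route from 8: left 1 to 7, down 1 to 10, right 2 to 12, up 2 to 6 — 6 moves in all.
Check: order respected (12 at step 4, 9 at step 5); 6 moves as required.

8, 7, 10, 11, 12, 9, 6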